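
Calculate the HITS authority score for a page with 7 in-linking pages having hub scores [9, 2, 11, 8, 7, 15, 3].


Authority = sum of hub scores of in-linkers
In-link 1: hub score = 9
In-link 2: hub score = 2
In-link 3: hub score = 11
In-link 4: hub score = 8
In-link 5: hub score = 7
In-link 6: hub score = 15
In-link 7: hub score = 3
Authority = 9 + 2 + 11 + 8 + 7 + 15 + 3 = 55

55


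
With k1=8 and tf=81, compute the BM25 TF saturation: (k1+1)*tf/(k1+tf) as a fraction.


BM25 TF component = (k1+1)*tf / (k1+tf)
k1 = 8, tf = 81
Numerator = (8+1)*81 = 729
Denominator = 8 + 81 = 89
= 729/89 = 729/89

729/89


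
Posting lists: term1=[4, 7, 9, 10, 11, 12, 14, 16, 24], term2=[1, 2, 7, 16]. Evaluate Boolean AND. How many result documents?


Boolean AND: find intersection of posting lists
term1 docs: [4, 7, 9, 10, 11, 12, 14, 16, 24]
term2 docs: [1, 2, 7, 16]
Intersection: [7, 16]
|intersection| = 2

2


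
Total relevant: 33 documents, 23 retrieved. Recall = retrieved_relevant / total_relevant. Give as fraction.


Recall = retrieved_relevant / total_relevant
= 23 / 33
= 23 / (23 + 10)
= 23/33

23/33


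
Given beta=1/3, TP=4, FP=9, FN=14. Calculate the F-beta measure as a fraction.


P = TP/(TP+FP) = 4/13 = 4/13
R = TP/(TP+FN) = 4/18 = 2/9
beta^2 = 1/3^2 = 1/9
(1 + beta^2) = 10/9
Numerator = (1+beta^2)*P*R = 80/1053
Denominator = beta^2*P + R = 4/117 + 2/9 = 10/39
F_beta = 8/27

8/27


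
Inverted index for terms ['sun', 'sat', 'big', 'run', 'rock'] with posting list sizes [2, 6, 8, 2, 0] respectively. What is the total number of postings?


Summing posting list sizes:
'sun': 2 postings
'sat': 6 postings
'big': 8 postings
'run': 2 postings
'rock': 0 postings
Total = 2 + 6 + 8 + 2 + 0 = 18

18


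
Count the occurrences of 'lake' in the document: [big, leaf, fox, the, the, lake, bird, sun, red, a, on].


Document has 11 words
Scanning for 'lake':
Found at positions: [5]
Count = 1

1


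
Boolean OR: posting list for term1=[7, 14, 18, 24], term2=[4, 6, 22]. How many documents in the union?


Boolean OR: find union of posting lists
term1 docs: [7, 14, 18, 24]
term2 docs: [4, 6, 22]
Union: [4, 6, 7, 14, 18, 22, 24]
|union| = 7

7


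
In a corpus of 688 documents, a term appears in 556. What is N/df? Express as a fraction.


IDF ratio = N / df
= 688 / 556
= 172/139

172/139


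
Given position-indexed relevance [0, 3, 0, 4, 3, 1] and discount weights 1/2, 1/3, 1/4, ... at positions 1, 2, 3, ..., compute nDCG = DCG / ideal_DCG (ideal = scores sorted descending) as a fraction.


Position discount weights w_i = 1/(i+1) for i=1..6:
Weights = [1/2, 1/3, 1/4, 1/5, 1/6, 1/7]
Actual relevance: [0, 3, 0, 4, 3, 1]
DCG = 0/2 + 3/3 + 0/4 + 4/5 + 3/6 + 1/7 = 171/70
Ideal relevance (sorted desc): [4, 3, 3, 1, 0, 0]
Ideal DCG = 4/2 + 3/3 + 3/4 + 1/5 + 0/6 + 0/7 = 79/20
nDCG = DCG / ideal_DCG = 171/70 / 79/20 = 342/553

342/553


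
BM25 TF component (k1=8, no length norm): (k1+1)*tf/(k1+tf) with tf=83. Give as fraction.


BM25 TF component = (k1+1)*tf / (k1+tf)
k1 = 8, tf = 83
Numerator = (8+1)*83 = 747
Denominator = 8 + 83 = 91
= 747/91 = 747/91

747/91


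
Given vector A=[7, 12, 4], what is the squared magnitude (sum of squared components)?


|A|^2 = sum of squared components
A[0]^2 = 7^2 = 49
A[1]^2 = 12^2 = 144
A[2]^2 = 4^2 = 16
Sum = 49 + 144 + 16 = 209

209


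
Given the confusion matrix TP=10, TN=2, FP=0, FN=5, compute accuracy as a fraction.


Accuracy = (TP + TN) / (TP + TN + FP + FN)
TP + TN = 10 + 2 = 12
Total = 10 + 2 + 0 + 5 = 17
Accuracy = 12 / 17 = 12/17

12/17


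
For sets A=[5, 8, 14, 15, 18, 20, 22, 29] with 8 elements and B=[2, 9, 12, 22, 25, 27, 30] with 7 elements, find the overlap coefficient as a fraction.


A intersect B = [22]
|A intersect B| = 1
min(|A|, |B|) = min(8, 7) = 7
Overlap = 1 / 7 = 1/7

1/7


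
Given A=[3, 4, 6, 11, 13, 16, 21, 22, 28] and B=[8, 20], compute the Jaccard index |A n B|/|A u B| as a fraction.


A intersect B = []
|A intersect B| = 0
A union B = [3, 4, 6, 8, 11, 13, 16, 20, 21, 22, 28]
|A union B| = 11
Jaccard = 0/11 = 0

0


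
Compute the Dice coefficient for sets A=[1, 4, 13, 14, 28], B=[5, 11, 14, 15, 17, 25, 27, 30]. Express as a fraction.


A intersect B = [14]
|A intersect B| = 1
|A| = 5, |B| = 8
Dice = 2*1 / (5+8)
= 2 / 13 = 2/13

2/13


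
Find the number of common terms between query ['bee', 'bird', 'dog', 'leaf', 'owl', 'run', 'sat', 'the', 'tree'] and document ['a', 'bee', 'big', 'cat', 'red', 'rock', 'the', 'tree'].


Query terms: ['bee', 'bird', 'dog', 'leaf', 'owl', 'run', 'sat', 'the', 'tree']
Document terms: ['a', 'bee', 'big', 'cat', 'red', 'rock', 'the', 'tree']
Common terms: ['bee', 'the', 'tree']
Overlap count = 3

3


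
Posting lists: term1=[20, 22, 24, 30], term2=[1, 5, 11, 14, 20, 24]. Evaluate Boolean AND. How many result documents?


Boolean AND: find intersection of posting lists
term1 docs: [20, 22, 24, 30]
term2 docs: [1, 5, 11, 14, 20, 24]
Intersection: [20, 24]
|intersection| = 2

2


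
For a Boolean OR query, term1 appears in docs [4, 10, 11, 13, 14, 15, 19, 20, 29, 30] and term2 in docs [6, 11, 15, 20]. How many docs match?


Boolean OR: find union of posting lists
term1 docs: [4, 10, 11, 13, 14, 15, 19, 20, 29, 30]
term2 docs: [6, 11, 15, 20]
Union: [4, 6, 10, 11, 13, 14, 15, 19, 20, 29, 30]
|union| = 11

11


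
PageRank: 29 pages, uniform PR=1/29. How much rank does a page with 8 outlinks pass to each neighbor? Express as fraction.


Initial PR = 1/29 = 1/29
Outlinks = 8
Contribution per link = PR / outlinks
= 1/29 / 8
= 1/232

1/232


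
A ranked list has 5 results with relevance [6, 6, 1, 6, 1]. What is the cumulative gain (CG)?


Cumulative Gain = sum of relevance scores
Position 1: rel=6, running sum=6
Position 2: rel=6, running sum=12
Position 3: rel=1, running sum=13
Position 4: rel=6, running sum=19
Position 5: rel=1, running sum=20
CG = 20

20


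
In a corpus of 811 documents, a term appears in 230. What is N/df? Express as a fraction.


IDF ratio = N / df
= 811 / 230
= 811/230

811/230


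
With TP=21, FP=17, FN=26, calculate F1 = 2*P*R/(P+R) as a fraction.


F1 = 2 * P * R / (P + R)
P = TP/(TP+FP) = 21/38 = 21/38
R = TP/(TP+FN) = 21/47 = 21/47
2 * P * R = 2 * 21/38 * 21/47 = 441/893
P + R = 21/38 + 21/47 = 1785/1786
F1 = 441/893 / 1785/1786 = 42/85

42/85


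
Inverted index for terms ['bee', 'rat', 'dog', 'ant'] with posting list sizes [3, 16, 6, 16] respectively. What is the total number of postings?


Summing posting list sizes:
'bee': 3 postings
'rat': 16 postings
'dog': 6 postings
'ant': 16 postings
Total = 3 + 16 + 6 + 16 = 41

41


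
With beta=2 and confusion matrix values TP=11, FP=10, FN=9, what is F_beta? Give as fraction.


P = TP/(TP+FP) = 11/21 = 11/21
R = TP/(TP+FN) = 11/20 = 11/20
beta^2 = 2^2 = 4
(1 + beta^2) = 5
Numerator = (1+beta^2)*P*R = 121/84
Denominator = beta^2*P + R = 44/21 + 11/20 = 1111/420
F_beta = 55/101

55/101


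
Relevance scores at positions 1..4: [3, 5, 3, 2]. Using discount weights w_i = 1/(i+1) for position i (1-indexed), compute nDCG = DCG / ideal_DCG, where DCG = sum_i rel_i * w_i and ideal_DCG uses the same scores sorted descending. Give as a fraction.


Position discount weights w_i = 1/(i+1) for i=1..4:
Weights = [1/2, 1/3, 1/4, 1/5]
Actual relevance: [3, 5, 3, 2]
DCG = 3/2 + 5/3 + 3/4 + 2/5 = 259/60
Ideal relevance (sorted desc): [5, 3, 3, 2]
Ideal DCG = 5/2 + 3/3 + 3/4 + 2/5 = 93/20
nDCG = DCG / ideal_DCG = 259/60 / 93/20 = 259/279

259/279


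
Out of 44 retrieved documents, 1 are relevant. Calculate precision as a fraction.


Precision = relevant_retrieved / total_retrieved
= 1 / 44
= 1 / (1 + 43)
= 1/44

1/44


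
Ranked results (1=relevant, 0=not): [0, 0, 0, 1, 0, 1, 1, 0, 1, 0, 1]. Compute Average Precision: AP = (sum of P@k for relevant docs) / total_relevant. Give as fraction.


Computing P@k for each relevant position:
Position 1: not relevant
Position 2: not relevant
Position 3: not relevant
Position 4: relevant, P@4 = 1/4 = 1/4
Position 5: not relevant
Position 6: relevant, P@6 = 2/6 = 1/3
Position 7: relevant, P@7 = 3/7 = 3/7
Position 8: not relevant
Position 9: relevant, P@9 = 4/9 = 4/9
Position 10: not relevant
Position 11: relevant, P@11 = 5/11 = 5/11
Sum of P@k = 1/4 + 1/3 + 3/7 + 4/9 + 5/11 = 5297/2772
AP = 5297/2772 / 5 = 5297/13860

5297/13860


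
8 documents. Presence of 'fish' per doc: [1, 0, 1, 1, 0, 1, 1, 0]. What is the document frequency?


Checking each document for 'fish':
Doc 1: present
Doc 2: absent
Doc 3: present
Doc 4: present
Doc 5: absent
Doc 6: present
Doc 7: present
Doc 8: absent
df = sum of presences = 1 + 0 + 1 + 1 + 0 + 1 + 1 + 0 = 5

5


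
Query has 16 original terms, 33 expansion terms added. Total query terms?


Original terms: 16
Expansion terms: 33
Total = 16 + 33 = 49

49


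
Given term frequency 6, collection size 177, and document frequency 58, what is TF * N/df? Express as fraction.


TF * (N/df)
= 6 * (177/58)
= 6 * 177/58
= 531/29

531/29


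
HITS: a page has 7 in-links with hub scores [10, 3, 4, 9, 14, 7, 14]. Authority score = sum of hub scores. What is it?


Authority = sum of hub scores of in-linkers
In-link 1: hub score = 10
In-link 2: hub score = 3
In-link 3: hub score = 4
In-link 4: hub score = 9
In-link 5: hub score = 14
In-link 6: hub score = 7
In-link 7: hub score = 14
Authority = 10 + 3 + 4 + 9 + 14 + 7 + 14 = 61

61


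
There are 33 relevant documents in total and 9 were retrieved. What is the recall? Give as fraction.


Recall = retrieved_relevant / total_relevant
= 9 / 33
= 9 / (9 + 24)
= 3/11

3/11


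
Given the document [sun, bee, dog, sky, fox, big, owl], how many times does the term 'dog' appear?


Document has 7 words
Scanning for 'dog':
Found at positions: [2]
Count = 1

1


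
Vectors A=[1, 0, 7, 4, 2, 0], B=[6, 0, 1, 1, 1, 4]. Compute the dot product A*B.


Dot product = sum of element-wise products
A[0]*B[0] = 1*6 = 6
A[1]*B[1] = 0*0 = 0
A[2]*B[2] = 7*1 = 7
A[3]*B[3] = 4*1 = 4
A[4]*B[4] = 2*1 = 2
A[5]*B[5] = 0*4 = 0
Sum = 6 + 0 + 7 + 4 + 2 + 0 = 19

19


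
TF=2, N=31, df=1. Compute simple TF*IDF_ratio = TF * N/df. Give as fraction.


TF * (N/df)
= 2 * (31/1)
= 2 * 31
= 62

62


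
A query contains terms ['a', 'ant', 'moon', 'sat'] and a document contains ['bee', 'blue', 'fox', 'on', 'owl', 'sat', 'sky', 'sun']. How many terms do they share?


Query terms: ['a', 'ant', 'moon', 'sat']
Document terms: ['bee', 'blue', 'fox', 'on', 'owl', 'sat', 'sky', 'sun']
Common terms: ['sat']
Overlap count = 1

1


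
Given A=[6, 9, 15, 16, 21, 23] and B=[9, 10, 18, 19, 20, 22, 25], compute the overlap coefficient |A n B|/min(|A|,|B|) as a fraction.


A intersect B = [9]
|A intersect B| = 1
min(|A|, |B|) = min(6, 7) = 6
Overlap = 1 / 6 = 1/6

1/6


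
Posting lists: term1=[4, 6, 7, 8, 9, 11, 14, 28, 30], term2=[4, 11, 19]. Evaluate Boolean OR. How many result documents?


Boolean OR: find union of posting lists
term1 docs: [4, 6, 7, 8, 9, 11, 14, 28, 30]
term2 docs: [4, 11, 19]
Union: [4, 6, 7, 8, 9, 11, 14, 19, 28, 30]
|union| = 10

10


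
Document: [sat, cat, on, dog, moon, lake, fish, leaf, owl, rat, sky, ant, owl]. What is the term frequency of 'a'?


Document has 13 words
Scanning for 'a':
Term not found in document
Count = 0

0


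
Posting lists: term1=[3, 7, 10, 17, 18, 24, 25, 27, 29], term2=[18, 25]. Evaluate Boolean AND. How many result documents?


Boolean AND: find intersection of posting lists
term1 docs: [3, 7, 10, 17, 18, 24, 25, 27, 29]
term2 docs: [18, 25]
Intersection: [18, 25]
|intersection| = 2

2


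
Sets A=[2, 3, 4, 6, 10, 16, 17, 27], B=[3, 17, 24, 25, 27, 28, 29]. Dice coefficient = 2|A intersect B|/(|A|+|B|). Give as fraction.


A intersect B = [3, 17, 27]
|A intersect B| = 3
|A| = 8, |B| = 7
Dice = 2*3 / (8+7)
= 6 / 15 = 2/5

2/5


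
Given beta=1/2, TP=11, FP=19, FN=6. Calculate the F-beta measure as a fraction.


P = TP/(TP+FP) = 11/30 = 11/30
R = TP/(TP+FN) = 11/17 = 11/17
beta^2 = 1/2^2 = 1/4
(1 + beta^2) = 5/4
Numerator = (1+beta^2)*P*R = 121/408
Denominator = beta^2*P + R = 11/120 + 11/17 = 1507/2040
F_beta = 55/137

55/137


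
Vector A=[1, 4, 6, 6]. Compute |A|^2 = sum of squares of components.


|A|^2 = sum of squared components
A[0]^2 = 1^2 = 1
A[1]^2 = 4^2 = 16
A[2]^2 = 6^2 = 36
A[3]^2 = 6^2 = 36
Sum = 1 + 16 + 36 + 36 = 89

89


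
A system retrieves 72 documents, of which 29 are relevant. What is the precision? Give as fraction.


Precision = relevant_retrieved / total_retrieved
= 29 / 72
= 29 / (29 + 43)
= 29/72

29/72


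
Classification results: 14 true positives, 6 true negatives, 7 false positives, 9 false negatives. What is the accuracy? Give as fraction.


Accuracy = (TP + TN) / (TP + TN + FP + FN)
TP + TN = 14 + 6 = 20
Total = 14 + 6 + 7 + 9 = 36
Accuracy = 20 / 36 = 5/9

5/9


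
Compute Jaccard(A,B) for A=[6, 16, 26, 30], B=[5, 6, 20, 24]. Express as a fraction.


A intersect B = [6]
|A intersect B| = 1
A union B = [5, 6, 16, 20, 24, 26, 30]
|A union B| = 7
Jaccard = 1/7 = 1/7

1/7


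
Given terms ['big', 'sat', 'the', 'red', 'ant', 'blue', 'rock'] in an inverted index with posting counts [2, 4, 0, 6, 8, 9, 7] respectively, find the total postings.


Summing posting list sizes:
'big': 2 postings
'sat': 4 postings
'the': 0 postings
'red': 6 postings
'ant': 8 postings
'blue': 9 postings
'rock': 7 postings
Total = 2 + 4 + 0 + 6 + 8 + 9 + 7 = 36

36


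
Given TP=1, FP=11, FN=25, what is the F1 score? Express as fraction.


F1 = 2 * P * R / (P + R)
P = TP/(TP+FP) = 1/12 = 1/12
R = TP/(TP+FN) = 1/26 = 1/26
2 * P * R = 2 * 1/12 * 1/26 = 1/156
P + R = 1/12 + 1/26 = 19/156
F1 = 1/156 / 19/156 = 1/19

1/19


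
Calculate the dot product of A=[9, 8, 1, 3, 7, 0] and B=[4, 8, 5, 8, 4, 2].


Dot product = sum of element-wise products
A[0]*B[0] = 9*4 = 36
A[1]*B[1] = 8*8 = 64
A[2]*B[2] = 1*5 = 5
A[3]*B[3] = 3*8 = 24
A[4]*B[4] = 7*4 = 28
A[5]*B[5] = 0*2 = 0
Sum = 36 + 64 + 5 + 24 + 28 + 0 = 157

157


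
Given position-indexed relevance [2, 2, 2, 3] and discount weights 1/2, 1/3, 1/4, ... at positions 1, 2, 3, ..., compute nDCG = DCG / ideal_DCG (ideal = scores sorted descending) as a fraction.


Position discount weights w_i = 1/(i+1) for i=1..4:
Weights = [1/2, 1/3, 1/4, 1/5]
Actual relevance: [2, 2, 2, 3]
DCG = 2/2 + 2/3 + 2/4 + 3/5 = 83/30
Ideal relevance (sorted desc): [3, 2, 2, 2]
Ideal DCG = 3/2 + 2/3 + 2/4 + 2/5 = 46/15
nDCG = DCG / ideal_DCG = 83/30 / 46/15 = 83/92

83/92


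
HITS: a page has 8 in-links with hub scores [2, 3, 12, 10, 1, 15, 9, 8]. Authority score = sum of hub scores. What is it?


Authority = sum of hub scores of in-linkers
In-link 1: hub score = 2
In-link 2: hub score = 3
In-link 3: hub score = 12
In-link 4: hub score = 10
In-link 5: hub score = 1
In-link 6: hub score = 15
In-link 7: hub score = 9
In-link 8: hub score = 8
Authority = 2 + 3 + 12 + 10 + 1 + 15 + 9 + 8 = 60

60


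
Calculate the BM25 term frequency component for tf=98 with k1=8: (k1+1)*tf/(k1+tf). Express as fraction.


BM25 TF component = (k1+1)*tf / (k1+tf)
k1 = 8, tf = 98
Numerator = (8+1)*98 = 882
Denominator = 8 + 98 = 106
= 882/106 = 441/53

441/53


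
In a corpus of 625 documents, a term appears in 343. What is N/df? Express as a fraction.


IDF ratio = N / df
= 625 / 343
= 625/343

625/343


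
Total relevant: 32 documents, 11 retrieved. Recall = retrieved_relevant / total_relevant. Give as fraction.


Recall = retrieved_relevant / total_relevant
= 11 / 32
= 11 / (11 + 21)
= 11/32

11/32


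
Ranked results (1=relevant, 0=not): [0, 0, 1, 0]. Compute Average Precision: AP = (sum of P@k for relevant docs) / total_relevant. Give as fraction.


Computing P@k for each relevant position:
Position 1: not relevant
Position 2: not relevant
Position 3: relevant, P@3 = 1/3 = 1/3
Position 4: not relevant
Sum of P@k = 1/3 = 1/3
AP = 1/3 / 1 = 1/3

1/3


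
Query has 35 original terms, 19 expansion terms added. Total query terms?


Original terms: 35
Expansion terms: 19
Total = 35 + 19 = 54

54


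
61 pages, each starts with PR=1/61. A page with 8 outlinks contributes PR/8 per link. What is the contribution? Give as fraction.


Initial PR = 1/61 = 1/61
Outlinks = 8
Contribution per link = PR / outlinks
= 1/61 / 8
= 1/488

1/488


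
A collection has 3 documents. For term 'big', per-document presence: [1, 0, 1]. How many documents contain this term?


Checking each document for 'big':
Doc 1: present
Doc 2: absent
Doc 3: present
df = sum of presences = 1 + 0 + 1 = 2

2


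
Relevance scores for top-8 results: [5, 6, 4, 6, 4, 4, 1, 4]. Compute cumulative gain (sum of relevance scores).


Cumulative Gain = sum of relevance scores
Position 1: rel=5, running sum=5
Position 2: rel=6, running sum=11
Position 3: rel=4, running sum=15
Position 4: rel=6, running sum=21
Position 5: rel=4, running sum=25
Position 6: rel=4, running sum=29
Position 7: rel=1, running sum=30
Position 8: rel=4, running sum=34
CG = 34

34


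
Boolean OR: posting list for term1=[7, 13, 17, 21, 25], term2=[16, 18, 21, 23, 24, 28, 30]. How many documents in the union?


Boolean OR: find union of posting lists
term1 docs: [7, 13, 17, 21, 25]
term2 docs: [16, 18, 21, 23, 24, 28, 30]
Union: [7, 13, 16, 17, 18, 21, 23, 24, 25, 28, 30]
|union| = 11

11


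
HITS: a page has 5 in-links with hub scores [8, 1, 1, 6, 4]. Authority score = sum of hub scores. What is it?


Authority = sum of hub scores of in-linkers
In-link 1: hub score = 8
In-link 2: hub score = 1
In-link 3: hub score = 1
In-link 4: hub score = 6
In-link 5: hub score = 4
Authority = 8 + 1 + 1 + 6 + 4 = 20

20


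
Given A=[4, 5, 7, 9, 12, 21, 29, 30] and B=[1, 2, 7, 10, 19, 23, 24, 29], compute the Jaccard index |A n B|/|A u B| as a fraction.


A intersect B = [7, 29]
|A intersect B| = 2
A union B = [1, 2, 4, 5, 7, 9, 10, 12, 19, 21, 23, 24, 29, 30]
|A union B| = 14
Jaccard = 2/14 = 1/7

1/7


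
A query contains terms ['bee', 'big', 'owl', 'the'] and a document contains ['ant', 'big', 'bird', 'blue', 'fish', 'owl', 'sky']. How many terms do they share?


Query terms: ['bee', 'big', 'owl', 'the']
Document terms: ['ant', 'big', 'bird', 'blue', 'fish', 'owl', 'sky']
Common terms: ['big', 'owl']
Overlap count = 2

2


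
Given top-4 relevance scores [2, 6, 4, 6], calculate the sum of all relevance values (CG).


Cumulative Gain = sum of relevance scores
Position 1: rel=2, running sum=2
Position 2: rel=6, running sum=8
Position 3: rel=4, running sum=12
Position 4: rel=6, running sum=18
CG = 18

18


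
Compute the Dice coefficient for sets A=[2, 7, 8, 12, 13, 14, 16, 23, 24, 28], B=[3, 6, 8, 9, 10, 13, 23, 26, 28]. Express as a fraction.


A intersect B = [8, 13, 23, 28]
|A intersect B| = 4
|A| = 10, |B| = 9
Dice = 2*4 / (10+9)
= 8 / 19 = 8/19

8/19


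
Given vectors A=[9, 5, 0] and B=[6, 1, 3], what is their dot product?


Dot product = sum of element-wise products
A[0]*B[0] = 9*6 = 54
A[1]*B[1] = 5*1 = 5
A[2]*B[2] = 0*3 = 0
Sum = 54 + 5 + 0 = 59

59


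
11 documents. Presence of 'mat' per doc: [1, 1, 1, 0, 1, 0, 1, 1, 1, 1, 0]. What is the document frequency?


Checking each document for 'mat':
Doc 1: present
Doc 2: present
Doc 3: present
Doc 4: absent
Doc 5: present
Doc 6: absent
Doc 7: present
Doc 8: present
Doc 9: present
Doc 10: present
Doc 11: absent
df = sum of presences = 1 + 1 + 1 + 0 + 1 + 0 + 1 + 1 + 1 + 1 + 0 = 8

8


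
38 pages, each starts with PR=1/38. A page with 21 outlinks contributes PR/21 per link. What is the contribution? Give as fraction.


Initial PR = 1/38 = 1/38
Outlinks = 21
Contribution per link = PR / outlinks
= 1/38 / 21
= 1/798

1/798


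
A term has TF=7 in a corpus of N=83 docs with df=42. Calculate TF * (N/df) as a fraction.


TF * (N/df)
= 7 * (83/42)
= 7 * 83/42
= 83/6

83/6


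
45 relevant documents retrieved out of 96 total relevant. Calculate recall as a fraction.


Recall = retrieved_relevant / total_relevant
= 45 / 96
= 45 / (45 + 51)
= 15/32

15/32


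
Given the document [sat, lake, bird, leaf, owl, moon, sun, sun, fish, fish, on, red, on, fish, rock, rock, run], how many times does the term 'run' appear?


Document has 17 words
Scanning for 'run':
Found at positions: [16]
Count = 1

1


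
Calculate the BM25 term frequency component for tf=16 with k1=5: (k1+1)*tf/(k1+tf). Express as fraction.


BM25 TF component = (k1+1)*tf / (k1+tf)
k1 = 5, tf = 16
Numerator = (5+1)*16 = 96
Denominator = 5 + 16 = 21
= 96/21 = 32/7

32/7


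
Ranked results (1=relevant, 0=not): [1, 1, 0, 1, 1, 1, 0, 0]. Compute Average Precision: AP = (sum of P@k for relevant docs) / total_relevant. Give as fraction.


Computing P@k for each relevant position:
Position 1: relevant, P@1 = 1/1 = 1
Position 2: relevant, P@2 = 2/2 = 1
Position 3: not relevant
Position 4: relevant, P@4 = 3/4 = 3/4
Position 5: relevant, P@5 = 4/5 = 4/5
Position 6: relevant, P@6 = 5/6 = 5/6
Position 7: not relevant
Position 8: not relevant
Sum of P@k = 1 + 1 + 3/4 + 4/5 + 5/6 = 263/60
AP = 263/60 / 5 = 263/300

263/300


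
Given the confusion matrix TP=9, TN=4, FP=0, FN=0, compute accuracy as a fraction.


Accuracy = (TP + TN) / (TP + TN + FP + FN)
TP + TN = 9 + 4 = 13
Total = 9 + 4 + 0 + 0 = 13
Accuracy = 13 / 13 = 1

1


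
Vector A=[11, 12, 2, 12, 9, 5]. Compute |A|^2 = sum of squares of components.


|A|^2 = sum of squared components
A[0]^2 = 11^2 = 121
A[1]^2 = 12^2 = 144
A[2]^2 = 2^2 = 4
A[3]^2 = 12^2 = 144
A[4]^2 = 9^2 = 81
A[5]^2 = 5^2 = 25
Sum = 121 + 144 + 4 + 144 + 81 + 25 = 519

519


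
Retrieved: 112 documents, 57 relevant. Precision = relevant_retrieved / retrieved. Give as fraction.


Precision = relevant_retrieved / total_retrieved
= 57 / 112
= 57 / (57 + 55)
= 57/112

57/112


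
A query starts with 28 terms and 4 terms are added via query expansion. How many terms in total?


Original terms: 28
Expansion terms: 4
Total = 28 + 4 = 32

32


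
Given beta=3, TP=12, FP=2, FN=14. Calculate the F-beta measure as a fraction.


P = TP/(TP+FP) = 12/14 = 6/7
R = TP/(TP+FN) = 12/26 = 6/13
beta^2 = 3^2 = 9
(1 + beta^2) = 10
Numerator = (1+beta^2)*P*R = 360/91
Denominator = beta^2*P + R = 54/7 + 6/13 = 744/91
F_beta = 15/31

15/31


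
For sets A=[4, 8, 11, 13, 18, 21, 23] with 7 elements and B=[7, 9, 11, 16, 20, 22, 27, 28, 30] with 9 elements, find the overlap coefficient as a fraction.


A intersect B = [11]
|A intersect B| = 1
min(|A|, |B|) = min(7, 9) = 7
Overlap = 1 / 7 = 1/7

1/7


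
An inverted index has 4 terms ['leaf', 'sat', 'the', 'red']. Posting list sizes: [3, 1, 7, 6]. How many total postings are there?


Summing posting list sizes:
'leaf': 3 postings
'sat': 1 postings
'the': 7 postings
'red': 6 postings
Total = 3 + 1 + 7 + 6 = 17

17


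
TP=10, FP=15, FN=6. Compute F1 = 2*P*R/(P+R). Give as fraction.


F1 = 2 * P * R / (P + R)
P = TP/(TP+FP) = 10/25 = 2/5
R = TP/(TP+FN) = 10/16 = 5/8
2 * P * R = 2 * 2/5 * 5/8 = 1/2
P + R = 2/5 + 5/8 = 41/40
F1 = 1/2 / 41/40 = 20/41

20/41


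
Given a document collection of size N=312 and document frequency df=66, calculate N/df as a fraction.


IDF ratio = N / df
= 312 / 66
= 52/11

52/11


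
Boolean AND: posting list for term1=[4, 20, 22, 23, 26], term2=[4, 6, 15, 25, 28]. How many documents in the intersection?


Boolean AND: find intersection of posting lists
term1 docs: [4, 20, 22, 23, 26]
term2 docs: [4, 6, 15, 25, 28]
Intersection: [4]
|intersection| = 1

1


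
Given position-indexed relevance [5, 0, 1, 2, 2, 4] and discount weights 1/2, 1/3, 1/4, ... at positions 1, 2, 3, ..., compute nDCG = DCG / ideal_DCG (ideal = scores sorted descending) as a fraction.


Position discount weights w_i = 1/(i+1) for i=1..6:
Weights = [1/2, 1/3, 1/4, 1/5, 1/6, 1/7]
Actual relevance: [5, 0, 1, 2, 2, 4]
DCG = 5/2 + 0/3 + 1/4 + 2/5 + 2/6 + 4/7 = 1703/420
Ideal relevance (sorted desc): [5, 4, 2, 2, 1, 0]
Ideal DCG = 5/2 + 4/3 + 2/4 + 2/5 + 1/6 + 0/7 = 49/10
nDCG = DCG / ideal_DCG = 1703/420 / 49/10 = 1703/2058

1703/2058


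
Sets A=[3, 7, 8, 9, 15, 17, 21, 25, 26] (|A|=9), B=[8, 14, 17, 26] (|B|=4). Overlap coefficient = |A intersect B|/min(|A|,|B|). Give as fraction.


A intersect B = [8, 17, 26]
|A intersect B| = 3
min(|A|, |B|) = min(9, 4) = 4
Overlap = 3 / 4 = 3/4

3/4


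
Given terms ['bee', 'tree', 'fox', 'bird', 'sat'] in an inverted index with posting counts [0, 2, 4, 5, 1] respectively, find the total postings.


Summing posting list sizes:
'bee': 0 postings
'tree': 2 postings
'fox': 4 postings
'bird': 5 postings
'sat': 1 postings
Total = 0 + 2 + 4 + 5 + 1 = 12

12


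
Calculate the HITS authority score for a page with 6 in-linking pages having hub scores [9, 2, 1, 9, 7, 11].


Authority = sum of hub scores of in-linkers
In-link 1: hub score = 9
In-link 2: hub score = 2
In-link 3: hub score = 1
In-link 4: hub score = 9
In-link 5: hub score = 7
In-link 6: hub score = 11
Authority = 9 + 2 + 1 + 9 + 7 + 11 = 39

39


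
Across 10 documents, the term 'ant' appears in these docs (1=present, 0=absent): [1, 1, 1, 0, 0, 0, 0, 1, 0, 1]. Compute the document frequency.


Checking each document for 'ant':
Doc 1: present
Doc 2: present
Doc 3: present
Doc 4: absent
Doc 5: absent
Doc 6: absent
Doc 7: absent
Doc 8: present
Doc 9: absent
Doc 10: present
df = sum of presences = 1 + 1 + 1 + 0 + 0 + 0 + 0 + 1 + 0 + 1 = 5

5


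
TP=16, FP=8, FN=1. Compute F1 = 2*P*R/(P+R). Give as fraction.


F1 = 2 * P * R / (P + R)
P = TP/(TP+FP) = 16/24 = 2/3
R = TP/(TP+FN) = 16/17 = 16/17
2 * P * R = 2 * 2/3 * 16/17 = 64/51
P + R = 2/3 + 16/17 = 82/51
F1 = 64/51 / 82/51 = 32/41

32/41


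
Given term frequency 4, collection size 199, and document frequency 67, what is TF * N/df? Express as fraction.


TF * (N/df)
= 4 * (199/67)
= 4 * 199/67
= 796/67

796/67


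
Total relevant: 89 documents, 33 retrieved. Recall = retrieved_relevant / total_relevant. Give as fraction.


Recall = retrieved_relevant / total_relevant
= 33 / 89
= 33 / (33 + 56)
= 33/89

33/89


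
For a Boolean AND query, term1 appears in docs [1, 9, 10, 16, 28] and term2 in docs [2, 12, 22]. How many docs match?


Boolean AND: find intersection of posting lists
term1 docs: [1, 9, 10, 16, 28]
term2 docs: [2, 12, 22]
Intersection: []
|intersection| = 0

0


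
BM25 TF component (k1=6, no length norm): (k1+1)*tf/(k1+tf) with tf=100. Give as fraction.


BM25 TF component = (k1+1)*tf / (k1+tf)
k1 = 6, tf = 100
Numerator = (6+1)*100 = 700
Denominator = 6 + 100 = 106
= 700/106 = 350/53

350/53


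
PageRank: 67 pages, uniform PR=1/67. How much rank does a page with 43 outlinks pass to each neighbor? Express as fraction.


Initial PR = 1/67 = 1/67
Outlinks = 43
Contribution per link = PR / outlinks
= 1/67 / 43
= 1/2881

1/2881


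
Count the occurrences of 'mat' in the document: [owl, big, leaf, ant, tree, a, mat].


Document has 7 words
Scanning for 'mat':
Found at positions: [6]
Count = 1

1


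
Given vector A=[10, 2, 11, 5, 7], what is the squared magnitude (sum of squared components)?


|A|^2 = sum of squared components
A[0]^2 = 10^2 = 100
A[1]^2 = 2^2 = 4
A[2]^2 = 11^2 = 121
A[3]^2 = 5^2 = 25
A[4]^2 = 7^2 = 49
Sum = 100 + 4 + 121 + 25 + 49 = 299

299


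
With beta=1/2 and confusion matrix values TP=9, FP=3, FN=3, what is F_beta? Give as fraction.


P = TP/(TP+FP) = 9/12 = 3/4
R = TP/(TP+FN) = 9/12 = 3/4
beta^2 = 1/2^2 = 1/4
(1 + beta^2) = 5/4
Numerator = (1+beta^2)*P*R = 45/64
Denominator = beta^2*P + R = 3/16 + 3/4 = 15/16
F_beta = 3/4

3/4


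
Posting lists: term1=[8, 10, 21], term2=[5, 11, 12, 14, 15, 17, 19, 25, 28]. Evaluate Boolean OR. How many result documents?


Boolean OR: find union of posting lists
term1 docs: [8, 10, 21]
term2 docs: [5, 11, 12, 14, 15, 17, 19, 25, 28]
Union: [5, 8, 10, 11, 12, 14, 15, 17, 19, 21, 25, 28]
|union| = 12

12


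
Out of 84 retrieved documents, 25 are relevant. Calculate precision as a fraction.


Precision = relevant_retrieved / total_retrieved
= 25 / 84
= 25 / (25 + 59)
= 25/84

25/84


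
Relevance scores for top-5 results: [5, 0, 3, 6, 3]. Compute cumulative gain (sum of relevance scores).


Cumulative Gain = sum of relevance scores
Position 1: rel=5, running sum=5
Position 2: rel=0, running sum=5
Position 3: rel=3, running sum=8
Position 4: rel=6, running sum=14
Position 5: rel=3, running sum=17
CG = 17

17


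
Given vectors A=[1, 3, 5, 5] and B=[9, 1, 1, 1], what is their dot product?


Dot product = sum of element-wise products
A[0]*B[0] = 1*9 = 9
A[1]*B[1] = 3*1 = 3
A[2]*B[2] = 5*1 = 5
A[3]*B[3] = 5*1 = 5
Sum = 9 + 3 + 5 + 5 = 22

22


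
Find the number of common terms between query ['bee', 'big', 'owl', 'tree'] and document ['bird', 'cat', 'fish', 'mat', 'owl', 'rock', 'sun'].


Query terms: ['bee', 'big', 'owl', 'tree']
Document terms: ['bird', 'cat', 'fish', 'mat', 'owl', 'rock', 'sun']
Common terms: ['owl']
Overlap count = 1

1


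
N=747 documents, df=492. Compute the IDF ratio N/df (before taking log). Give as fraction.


IDF ratio = N / df
= 747 / 492
= 249/164

249/164


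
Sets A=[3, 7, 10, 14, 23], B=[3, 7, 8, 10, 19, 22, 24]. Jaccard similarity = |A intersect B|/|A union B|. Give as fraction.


A intersect B = [3, 7, 10]
|A intersect B| = 3
A union B = [3, 7, 8, 10, 14, 19, 22, 23, 24]
|A union B| = 9
Jaccard = 3/9 = 1/3

1/3


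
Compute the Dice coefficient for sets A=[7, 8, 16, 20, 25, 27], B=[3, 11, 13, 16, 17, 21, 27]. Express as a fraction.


A intersect B = [16, 27]
|A intersect B| = 2
|A| = 6, |B| = 7
Dice = 2*2 / (6+7)
= 4 / 13 = 4/13

4/13


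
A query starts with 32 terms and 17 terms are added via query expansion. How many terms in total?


Original terms: 32
Expansion terms: 17
Total = 32 + 17 = 49

49


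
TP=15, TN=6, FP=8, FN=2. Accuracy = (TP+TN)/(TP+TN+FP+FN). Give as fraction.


Accuracy = (TP + TN) / (TP + TN + FP + FN)
TP + TN = 15 + 6 = 21
Total = 15 + 6 + 8 + 2 = 31
Accuracy = 21 / 31 = 21/31

21/31


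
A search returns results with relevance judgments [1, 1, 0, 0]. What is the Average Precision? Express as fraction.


Computing P@k for each relevant position:
Position 1: relevant, P@1 = 1/1 = 1
Position 2: relevant, P@2 = 2/2 = 1
Position 3: not relevant
Position 4: not relevant
Sum of P@k = 1 + 1 = 2
AP = 2 / 2 = 1

1


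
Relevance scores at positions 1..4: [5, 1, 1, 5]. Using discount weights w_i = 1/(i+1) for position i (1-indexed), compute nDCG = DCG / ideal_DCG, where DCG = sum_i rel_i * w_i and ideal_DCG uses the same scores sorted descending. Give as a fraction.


Position discount weights w_i = 1/(i+1) for i=1..4:
Weights = [1/2, 1/3, 1/4, 1/5]
Actual relevance: [5, 1, 1, 5]
DCG = 5/2 + 1/3 + 1/4 + 5/5 = 49/12
Ideal relevance (sorted desc): [5, 5, 1, 1]
Ideal DCG = 5/2 + 5/3 + 1/4 + 1/5 = 277/60
nDCG = DCG / ideal_DCG = 49/12 / 277/60 = 245/277

245/277


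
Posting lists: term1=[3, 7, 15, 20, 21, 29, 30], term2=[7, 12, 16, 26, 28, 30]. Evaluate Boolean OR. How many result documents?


Boolean OR: find union of posting lists
term1 docs: [3, 7, 15, 20, 21, 29, 30]
term2 docs: [7, 12, 16, 26, 28, 30]
Union: [3, 7, 12, 15, 16, 20, 21, 26, 28, 29, 30]
|union| = 11

11


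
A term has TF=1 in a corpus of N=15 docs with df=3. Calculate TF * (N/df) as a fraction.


TF * (N/df)
= 1 * (15/3)
= 1 * 5
= 5

5


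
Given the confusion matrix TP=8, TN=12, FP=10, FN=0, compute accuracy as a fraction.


Accuracy = (TP + TN) / (TP + TN + FP + FN)
TP + TN = 8 + 12 = 20
Total = 8 + 12 + 10 + 0 = 30
Accuracy = 20 / 30 = 2/3

2/3


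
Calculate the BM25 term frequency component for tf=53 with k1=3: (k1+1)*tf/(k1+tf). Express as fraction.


BM25 TF component = (k1+1)*tf / (k1+tf)
k1 = 3, tf = 53
Numerator = (3+1)*53 = 212
Denominator = 3 + 53 = 56
= 212/56 = 53/14

53/14


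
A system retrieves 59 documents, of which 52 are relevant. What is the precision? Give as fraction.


Precision = relevant_retrieved / total_retrieved
= 52 / 59
= 52 / (52 + 7)
= 52/59

52/59


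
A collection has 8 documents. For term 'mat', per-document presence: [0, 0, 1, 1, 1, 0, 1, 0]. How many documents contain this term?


Checking each document for 'mat':
Doc 1: absent
Doc 2: absent
Doc 3: present
Doc 4: present
Doc 5: present
Doc 6: absent
Doc 7: present
Doc 8: absent
df = sum of presences = 0 + 0 + 1 + 1 + 1 + 0 + 1 + 0 = 4

4


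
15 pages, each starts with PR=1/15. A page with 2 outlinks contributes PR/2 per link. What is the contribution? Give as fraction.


Initial PR = 1/15 = 1/15
Outlinks = 2
Contribution per link = PR / outlinks
= 1/15 / 2
= 1/30

1/30


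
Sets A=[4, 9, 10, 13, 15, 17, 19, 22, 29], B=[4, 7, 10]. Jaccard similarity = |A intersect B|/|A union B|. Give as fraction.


A intersect B = [4, 10]
|A intersect B| = 2
A union B = [4, 7, 9, 10, 13, 15, 17, 19, 22, 29]
|A union B| = 10
Jaccard = 2/10 = 1/5

1/5


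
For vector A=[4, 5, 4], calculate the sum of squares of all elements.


|A|^2 = sum of squared components
A[0]^2 = 4^2 = 16
A[1]^2 = 5^2 = 25
A[2]^2 = 4^2 = 16
Sum = 16 + 25 + 16 = 57

57


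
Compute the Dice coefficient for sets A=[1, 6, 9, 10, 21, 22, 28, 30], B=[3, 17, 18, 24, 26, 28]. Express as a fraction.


A intersect B = [28]
|A intersect B| = 1
|A| = 8, |B| = 6
Dice = 2*1 / (8+6)
= 2 / 14 = 1/7

1/7


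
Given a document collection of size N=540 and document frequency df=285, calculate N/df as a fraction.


IDF ratio = N / df
= 540 / 285
= 36/19

36/19


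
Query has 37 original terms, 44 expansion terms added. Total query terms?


Original terms: 37
Expansion terms: 44
Total = 37 + 44 = 81

81


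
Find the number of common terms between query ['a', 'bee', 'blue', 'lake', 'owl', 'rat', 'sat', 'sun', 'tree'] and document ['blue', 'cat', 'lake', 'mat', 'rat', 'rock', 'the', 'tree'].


Query terms: ['a', 'bee', 'blue', 'lake', 'owl', 'rat', 'sat', 'sun', 'tree']
Document terms: ['blue', 'cat', 'lake', 'mat', 'rat', 'rock', 'the', 'tree']
Common terms: ['blue', 'lake', 'rat', 'tree']
Overlap count = 4

4


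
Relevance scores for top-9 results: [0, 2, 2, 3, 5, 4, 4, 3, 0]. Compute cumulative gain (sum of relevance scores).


Cumulative Gain = sum of relevance scores
Position 1: rel=0, running sum=0
Position 2: rel=2, running sum=2
Position 3: rel=2, running sum=4
Position 4: rel=3, running sum=7
Position 5: rel=5, running sum=12
Position 6: rel=4, running sum=16
Position 7: rel=4, running sum=20
Position 8: rel=3, running sum=23
Position 9: rel=0, running sum=23
CG = 23

23


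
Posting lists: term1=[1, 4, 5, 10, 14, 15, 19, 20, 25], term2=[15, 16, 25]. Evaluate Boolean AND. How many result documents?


Boolean AND: find intersection of posting lists
term1 docs: [1, 4, 5, 10, 14, 15, 19, 20, 25]
term2 docs: [15, 16, 25]
Intersection: [15, 25]
|intersection| = 2

2


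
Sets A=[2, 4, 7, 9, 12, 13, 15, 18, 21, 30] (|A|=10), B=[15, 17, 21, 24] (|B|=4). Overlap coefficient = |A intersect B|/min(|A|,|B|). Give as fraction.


A intersect B = [15, 21]
|A intersect B| = 2
min(|A|, |B|) = min(10, 4) = 4
Overlap = 2 / 4 = 1/2

1/2


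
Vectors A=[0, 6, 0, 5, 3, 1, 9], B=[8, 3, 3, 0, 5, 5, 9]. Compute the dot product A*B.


Dot product = sum of element-wise products
A[0]*B[0] = 0*8 = 0
A[1]*B[1] = 6*3 = 18
A[2]*B[2] = 0*3 = 0
A[3]*B[3] = 5*0 = 0
A[4]*B[4] = 3*5 = 15
A[5]*B[5] = 1*5 = 5
A[6]*B[6] = 9*9 = 81
Sum = 0 + 18 + 0 + 0 + 15 + 5 + 81 = 119

119


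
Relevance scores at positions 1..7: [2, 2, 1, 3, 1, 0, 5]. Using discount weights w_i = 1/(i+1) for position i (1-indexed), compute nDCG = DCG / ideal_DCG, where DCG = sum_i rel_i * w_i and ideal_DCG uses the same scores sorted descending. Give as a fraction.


Position discount weights w_i = 1/(i+1) for i=1..7:
Weights = [1/2, 1/3, 1/4, 1/5, 1/6, 1/7, 1/8]
Actual relevance: [2, 2, 1, 3, 1, 0, 5]
DCG = 2/2 + 2/3 + 1/4 + 3/5 + 1/6 + 0/7 + 5/8 = 397/120
Ideal relevance (sorted desc): [5, 3, 2, 2, 1, 1, 0]
Ideal DCG = 5/2 + 3/3 + 2/4 + 2/5 + 1/6 + 1/7 + 0/8 = 989/210
nDCG = DCG / ideal_DCG = 397/120 / 989/210 = 2779/3956

2779/3956


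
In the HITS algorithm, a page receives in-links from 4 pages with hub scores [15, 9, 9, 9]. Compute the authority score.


Authority = sum of hub scores of in-linkers
In-link 1: hub score = 15
In-link 2: hub score = 9
In-link 3: hub score = 9
In-link 4: hub score = 9
Authority = 15 + 9 + 9 + 9 = 42

42


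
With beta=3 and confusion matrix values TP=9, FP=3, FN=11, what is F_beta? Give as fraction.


P = TP/(TP+FP) = 9/12 = 3/4
R = TP/(TP+FN) = 9/20 = 9/20
beta^2 = 3^2 = 9
(1 + beta^2) = 10
Numerator = (1+beta^2)*P*R = 27/8
Denominator = beta^2*P + R = 27/4 + 9/20 = 36/5
F_beta = 15/32

15/32


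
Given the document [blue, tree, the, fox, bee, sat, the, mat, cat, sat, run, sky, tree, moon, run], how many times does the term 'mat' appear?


Document has 15 words
Scanning for 'mat':
Found at positions: [7]
Count = 1

1


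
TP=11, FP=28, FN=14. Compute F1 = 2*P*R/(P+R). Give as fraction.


F1 = 2 * P * R / (P + R)
P = TP/(TP+FP) = 11/39 = 11/39
R = TP/(TP+FN) = 11/25 = 11/25
2 * P * R = 2 * 11/39 * 11/25 = 242/975
P + R = 11/39 + 11/25 = 704/975
F1 = 242/975 / 704/975 = 11/32

11/32


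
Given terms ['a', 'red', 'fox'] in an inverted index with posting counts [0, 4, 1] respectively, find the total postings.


Summing posting list sizes:
'a': 0 postings
'red': 4 postings
'fox': 1 postings
Total = 0 + 4 + 1 = 5

5


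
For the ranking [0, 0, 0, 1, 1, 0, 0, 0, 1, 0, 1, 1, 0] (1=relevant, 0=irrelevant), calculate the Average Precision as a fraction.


Computing P@k for each relevant position:
Position 1: not relevant
Position 2: not relevant
Position 3: not relevant
Position 4: relevant, P@4 = 1/4 = 1/4
Position 5: relevant, P@5 = 2/5 = 2/5
Position 6: not relevant
Position 7: not relevant
Position 8: not relevant
Position 9: relevant, P@9 = 3/9 = 1/3
Position 10: not relevant
Position 11: relevant, P@11 = 4/11 = 4/11
Position 12: relevant, P@12 = 5/12 = 5/12
Position 13: not relevant
Sum of P@k = 1/4 + 2/5 + 1/3 + 4/11 + 5/12 = 97/55
AP = 97/55 / 5 = 97/275

97/275


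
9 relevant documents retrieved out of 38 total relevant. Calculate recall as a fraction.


Recall = retrieved_relevant / total_relevant
= 9 / 38
= 9 / (9 + 29)
= 9/38

9/38


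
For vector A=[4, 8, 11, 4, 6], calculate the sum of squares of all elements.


|A|^2 = sum of squared components
A[0]^2 = 4^2 = 16
A[1]^2 = 8^2 = 64
A[2]^2 = 11^2 = 121
A[3]^2 = 4^2 = 16
A[4]^2 = 6^2 = 36
Sum = 16 + 64 + 121 + 16 + 36 = 253

253


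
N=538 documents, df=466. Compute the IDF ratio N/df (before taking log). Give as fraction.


IDF ratio = N / df
= 538 / 466
= 269/233

269/233


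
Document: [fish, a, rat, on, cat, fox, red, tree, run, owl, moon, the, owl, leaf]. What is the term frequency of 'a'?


Document has 14 words
Scanning for 'a':
Found at positions: [1]
Count = 1

1


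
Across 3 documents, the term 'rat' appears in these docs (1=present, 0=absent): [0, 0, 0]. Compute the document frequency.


Checking each document for 'rat':
Doc 1: absent
Doc 2: absent
Doc 3: absent
df = sum of presences = 0 + 0 + 0 = 0

0


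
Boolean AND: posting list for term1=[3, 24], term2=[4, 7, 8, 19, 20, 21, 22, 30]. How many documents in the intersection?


Boolean AND: find intersection of posting lists
term1 docs: [3, 24]
term2 docs: [4, 7, 8, 19, 20, 21, 22, 30]
Intersection: []
|intersection| = 0

0


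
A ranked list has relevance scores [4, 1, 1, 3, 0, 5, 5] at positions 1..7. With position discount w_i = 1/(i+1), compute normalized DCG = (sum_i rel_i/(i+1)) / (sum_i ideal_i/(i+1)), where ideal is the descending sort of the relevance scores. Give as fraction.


Position discount weights w_i = 1/(i+1) for i=1..7:
Weights = [1/2, 1/3, 1/4, 1/5, 1/6, 1/7, 1/8]
Actual relevance: [4, 1, 1, 3, 0, 5, 5]
DCG = 4/2 + 1/3 + 1/4 + 3/5 + 0/6 + 5/7 + 5/8 = 3799/840
Ideal relevance (sorted desc): [5, 5, 4, 3, 1, 1, 0]
Ideal DCG = 5/2 + 5/3 + 4/4 + 3/5 + 1/6 + 1/7 + 0/8 = 638/105
nDCG = DCG / ideal_DCG = 3799/840 / 638/105 = 131/176

131/176
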